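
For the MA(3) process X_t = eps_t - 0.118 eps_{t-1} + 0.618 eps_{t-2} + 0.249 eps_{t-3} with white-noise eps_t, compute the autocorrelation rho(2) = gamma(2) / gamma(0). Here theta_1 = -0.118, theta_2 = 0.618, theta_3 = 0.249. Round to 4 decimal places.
\rho(2) = 0.4038

For an MA(q) process with theta_0 = 1, the autocovariance is
  gamma(k) = sigma^2 * sum_{i=0..q-k} theta_i * theta_{i+k},
and rho(k) = gamma(k) / gamma(0). Sigma^2 cancels.
  numerator   = (1)*(0.618) + (-0.118)*(0.249) = 0.588618.
  denominator = (1)^2 + (-0.118)^2 + (0.618)^2 + (0.249)^2 = 1.457849.
  rho(2) = 0.588618 / 1.457849 = 0.4038.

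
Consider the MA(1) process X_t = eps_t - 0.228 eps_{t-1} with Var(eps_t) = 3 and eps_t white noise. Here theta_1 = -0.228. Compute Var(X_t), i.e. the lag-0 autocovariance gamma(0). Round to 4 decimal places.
\gamma(0) = 3.1560

For an MA(q) process X_t = eps_t + sum_i theta_i eps_{t-i} with
Var(eps_t) = sigma^2, the variance is
  gamma(0) = sigma^2 * (1 + sum_i theta_i^2).
  sum_i theta_i^2 = (-0.228)^2 = 0.051984.
  gamma(0) = 3 * (1 + 0.051984) = 3 * 1.051984 = 3.155952, which rounds to 3.1560.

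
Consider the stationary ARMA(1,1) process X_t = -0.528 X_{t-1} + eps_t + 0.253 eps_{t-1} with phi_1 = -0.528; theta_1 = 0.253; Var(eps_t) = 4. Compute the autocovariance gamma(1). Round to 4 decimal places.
\gamma(1) = -1.3215

Multiply the model equation by X_{t-k} and take expectations. With theta_0 = psi_0 = 1 and psi_j the MA(infinity) weights, this gives
  gamma(k) - sum_i phi_i gamma(k-i) = c_k,
  c_k = sigma^2 * sum_{j=k..q} theta_j psi_{j-k}   (c_k = 0 for k > q),
using gamma(-m) = gamma(m).
psi-weights needed (psi_j = theta_j + sum_i phi_i psi_{j-i}):
  psi_1 = theta_1 + phi_1 = 0.253 + (-0.528) = -0.275
Right-hand sides:
  c_0 = sigma^2 (1 + theta_1 psi_1) = 4 * (1 + (0.253)(-0.275)) = 4 * 0.930425 = 3.7217
  c_1 = sigma^2 theta_1 = 4 * (0.253) = 1.012
  c_2 = 0
Equations for k = 0 and k = 1 (AR order 1):
  gamma(0) = phi_1 gamma(1) + c_0
  gamma(1) = phi_1 gamma(0) + c_1
Substituting the second into the first: gamma(0) (1 - phi_1^2) = c_0 + phi_1 c_1, so
  gamma(0) = (c_0 + phi_1 c_1) / (1 - phi_1^2) = (3.7217 + (-0.528)(1.012)) / (1 - (-0.528)^2) = 3.187364 / 0.721216 = 4.419431.
  gamma(1) = phi_1 gamma(0) + c_1 = (-0.528)(4.419431) + (1.012) = -1.321459.
Therefore gamma(1) = -1.3215 (to 4 decimal places).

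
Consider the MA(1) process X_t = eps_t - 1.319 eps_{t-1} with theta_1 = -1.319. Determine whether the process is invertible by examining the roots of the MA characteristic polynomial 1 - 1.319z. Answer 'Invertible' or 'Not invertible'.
\text{Not invertible}

The MA(q) characteristic polynomial is P(z) = 1 - 1.319z.
Invertibility requires all roots to lie outside the unit circle, i.e. |z| > 1 for every root.
This is linear in z: 1 + (-1.319) z = 0  =>  z = -1/(-1.319) = 0.75815,  |z| = 0.75815.
Moduli of all roots: 0.7582.
All moduli strictly greater than 1? No.
Verdict: Not invertible.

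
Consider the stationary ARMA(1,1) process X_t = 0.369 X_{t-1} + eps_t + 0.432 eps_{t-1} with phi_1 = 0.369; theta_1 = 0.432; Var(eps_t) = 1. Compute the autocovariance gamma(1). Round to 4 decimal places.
\gamma(1) = 1.0751

Multiply the model equation by X_{t-k} and take expectations. With theta_0 = psi_0 = 1 and psi_j the MA(infinity) weights, this gives
  gamma(k) - sum_i phi_i gamma(k-i) = c_k,
  c_k = sigma^2 * sum_{j=k..q} theta_j psi_{j-k}   (c_k = 0 for k > q),
using gamma(-m) = gamma(m).
psi-weights needed (psi_j = theta_j + sum_i phi_i psi_{j-i}):
  psi_1 = theta_1 + phi_1 = 0.432 + (0.369) = 0.801
Right-hand sides:
  c_0 = sigma^2 (1 + theta_1 psi_1) = 1 * (1 + (0.432)(0.801)) = 1 * 1.346032 = 1.346032
  c_1 = sigma^2 theta_1 = 1 * (0.432) = 0.432
  c_2 = 0
Equations for k = 0 and k = 1 (AR order 1):
  gamma(0) = phi_1 gamma(1) + c_0
  gamma(1) = phi_1 gamma(0) + c_1
Substituting the second into the first: gamma(0) (1 - phi_1^2) = c_0 + phi_1 c_1, so
  gamma(0) = (c_0 + phi_1 c_1) / (1 - phi_1^2) = (1.346032 + (0.369)(0.432)) / (1 - (0.369)^2) = 1.50544 / 0.863839 = 1.742732.
  gamma(1) = phi_1 gamma(0) + c_1 = (0.369)(1.742732) + (0.432) = 1.075068.
Therefore gamma(1) = 1.0751 (to 4 decimal places).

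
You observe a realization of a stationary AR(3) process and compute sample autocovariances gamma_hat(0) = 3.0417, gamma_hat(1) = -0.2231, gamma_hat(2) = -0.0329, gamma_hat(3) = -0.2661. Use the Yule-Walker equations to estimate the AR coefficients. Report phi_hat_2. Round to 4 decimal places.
\hat\phi_{2} = -0.0230

The Yule-Walker equations for an AR(p) process read, in matrix form,
  Gamma_p phi = r_p,   with   (Gamma_p)_{ij} = gamma(|i - j|),
                       (r_p)_i = gamma(i),   i,j = 1..p.
Substitute the sample gammas (Toeplitz matrix and right-hand side of size 3):
  Gamma_p = [[3.0417, -0.2231, -0.0329], [-0.2231, 3.0417, -0.2231], [-0.0329, -0.2231, 3.0417]]
  r_p     = [-0.2231, -0.0329, -0.2661]
Written out (R1..R3):
  (R1) 3.0417 phi_1 - 0.2231 phi_2 - 0.0329 phi_3 = -0.2231
  (R2) -0.2231 phi_1 + 3.0417 phi_2 - 0.2231 phi_3 = -0.0329
  (R3) -0.0329 phi_1 - 0.2231 phi_2 + 3.0417 phi_3 = -0.2661
Gaussian elimination:
  R2 <- R2 - (-0.2231/3.0417) R1 = R2 - (-0.073347) R1:  3.025336 phi_2 - 0.225513 phi_3 = -0.049264
  R3 <- R3 - (-0.0329/3.0417) R1 = R3 - (-0.010816) R1:  -0.225513 phi_2 + 3.041344 phi_3 = -0.268513
  R3 <- R3 - (-0.225513/3.025336) R2 = R3 - (-0.074542) R2:  3.024534 phi_3 = -0.272185
Back-substitution:
  phi_hat_3 = -0.272185 / 3.024534 = -0.089992
  phi_hat_2 = (-0.049264 - (-0.225513)(-0.089992)) / 3.025336 = -0.022992
  phi_hat_1 = (-0.2231 - (-0.2231)(-0.022992) - (-0.0329)(-0.089992)) / 3.0417 = -0.076007
So phi_hat = [-0.0760, -0.0230, -0.0900].
Therefore phi_hat_2 = -0.0230.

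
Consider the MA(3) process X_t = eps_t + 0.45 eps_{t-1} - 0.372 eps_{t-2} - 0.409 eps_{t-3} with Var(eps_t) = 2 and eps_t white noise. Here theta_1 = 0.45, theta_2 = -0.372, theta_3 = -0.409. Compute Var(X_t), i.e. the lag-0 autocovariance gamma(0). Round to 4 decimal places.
\gamma(0) = 3.0163

For an MA(q) process X_t = eps_t + sum_i theta_i eps_{t-i} with
Var(eps_t) = sigma^2, the variance is
  gamma(0) = sigma^2 * (1 + sum_i theta_i^2).
  sum_i theta_i^2 = (0.45)^2 + (-0.372)^2 + (-0.409)^2 = 0.2025 + 0.138384 + 0.167281 = 0.508165.
  gamma(0) = 2 * (1 + 0.508165) = 2 * 1.508165 = 3.01633, which rounds to 3.0163.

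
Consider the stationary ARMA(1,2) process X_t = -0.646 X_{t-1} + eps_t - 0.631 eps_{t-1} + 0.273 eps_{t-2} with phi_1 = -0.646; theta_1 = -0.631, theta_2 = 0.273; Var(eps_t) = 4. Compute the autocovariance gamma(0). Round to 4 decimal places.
\gamma(0) = 18.7983

Multiply the model equation by X_{t-k} and take expectations. With theta_0 = psi_0 = 1 and psi_j the MA(infinity) weights, this gives
  gamma(k) - sum_i phi_i gamma(k-i) = c_k,
  c_k = sigma^2 * sum_{j=k..q} theta_j psi_{j-k}   (c_k = 0 for k > q),
using gamma(-m) = gamma(m).
psi-weights needed (psi_j = theta_j + sum_i phi_i psi_{j-i}):
  psi_1 = theta_1 + phi_1 = -0.631 + (-0.646) = -1.277
  psi_2 = theta_2 + phi_1 psi_1 = 0.273 + (-0.646)(-1.277) = 1.097942
Right-hand sides:
  c_0 = sigma^2 (1 + theta_1 psi_1 + theta_2 psi_2) = 4 * (1 + (-0.631)(-1.277) + (0.273)(1.097942)) = 4 * 2.105525 = 8.422101
  c_1 = sigma^2 (theta_1 + theta_2 psi_1) = 4 * (-0.631 + (0.273)(-1.277)) = -3.918484
  c_2 = sigma^2 theta_2 = 4 * (0.273) = 1.092
Equations for k = 0 and k = 1 (AR order 1):
  gamma(0) = phi_1 gamma(1) + c_0
  gamma(1) = phi_1 gamma(0) + c_1
Substituting the second into the first: gamma(0) (1 - phi_1^2) = c_0 + phi_1 c_1, so
  gamma(0) = (c_0 + phi_1 c_1) / (1 - phi_1^2) = (8.422101 + (-0.646)(-3.918484)) / (1 - (-0.646)^2) = 10.953441 / 0.582684 = 18.798253.
Therefore gamma(0) = 18.7983 (to 4 decimal places).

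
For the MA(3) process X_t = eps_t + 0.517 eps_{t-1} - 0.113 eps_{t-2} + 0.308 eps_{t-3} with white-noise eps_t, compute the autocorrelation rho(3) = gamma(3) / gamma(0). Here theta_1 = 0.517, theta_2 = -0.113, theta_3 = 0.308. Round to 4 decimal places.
\rho(3) = 0.2240

For an MA(q) process with theta_0 = 1, the autocovariance is
  gamma(k) = sigma^2 * sum_{i=0..q-k} theta_i * theta_{i+k},
and rho(k) = gamma(k) / gamma(0). Sigma^2 cancels.
  numerator   = (1)*(0.308) = 0.308.
  denominator = (1)^2 + (0.517)^2 + (-0.113)^2 + (0.308)^2 = 1.374922.
  rho(3) = 0.308 / 1.374922 = 0.2240.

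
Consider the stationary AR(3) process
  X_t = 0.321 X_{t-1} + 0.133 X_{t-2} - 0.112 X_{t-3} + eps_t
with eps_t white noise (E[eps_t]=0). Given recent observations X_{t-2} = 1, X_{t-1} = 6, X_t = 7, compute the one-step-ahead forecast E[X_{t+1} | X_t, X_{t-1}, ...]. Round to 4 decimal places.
E[X_{t+1} \mid \mathcal F_t] = 2.9330

For an AR(p) model X_t = c + sum_i phi_i X_{t-i} + eps_t, the
one-step-ahead conditional mean is
  E[X_{t+1} | X_t, ...] = c + sum_i phi_i X_{t+1-i}.
Substitute known values:
  E[X_{t+1} | ...] = (0.321) * (7) + (0.133) * (6) + (-0.112) * (1)
                   = 2.9330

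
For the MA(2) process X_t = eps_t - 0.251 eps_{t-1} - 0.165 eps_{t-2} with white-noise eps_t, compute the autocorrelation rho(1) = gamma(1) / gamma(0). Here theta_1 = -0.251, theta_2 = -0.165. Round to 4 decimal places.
\rho(1) = -0.1922

For an MA(q) process with theta_0 = 1, the autocovariance is
  gamma(k) = sigma^2 * sum_{i=0..q-k} theta_i * theta_{i+k},
and rho(k) = gamma(k) / gamma(0). Sigma^2 cancels.
  numerator   = (1)*(-0.251) + (-0.251)*(-0.165) = -0.209585.
  denominator = (1)^2 + (-0.251)^2 + (-0.165)^2 = 1.090226.
  rho(1) = -0.209585 / 1.090226 = -0.1922.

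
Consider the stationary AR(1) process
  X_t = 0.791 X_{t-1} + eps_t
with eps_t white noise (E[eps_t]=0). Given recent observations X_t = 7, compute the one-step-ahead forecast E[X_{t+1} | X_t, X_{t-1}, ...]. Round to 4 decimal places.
E[X_{t+1} \mid \mathcal F_t] = 5.5370

For an AR(p) model X_t = c + sum_i phi_i X_{t-i} + eps_t, the
one-step-ahead conditional mean is
  E[X_{t+1} | X_t, ...] = c + sum_i phi_i X_{t+1-i}.
Substitute known values:
  E[X_{t+1} | ...] = (0.791) * (7)
                   = 5.5370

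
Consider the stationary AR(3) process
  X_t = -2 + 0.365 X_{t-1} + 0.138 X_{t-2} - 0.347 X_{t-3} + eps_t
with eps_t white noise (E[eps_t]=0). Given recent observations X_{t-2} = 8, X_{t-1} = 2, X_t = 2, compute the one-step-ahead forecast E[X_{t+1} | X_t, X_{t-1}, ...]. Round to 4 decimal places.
E[X_{t+1} \mid \mathcal F_t] = -3.7700

For an AR(p) model X_t = c + sum_i phi_i X_{t-i} + eps_t, the
one-step-ahead conditional mean is
  E[X_{t+1} | X_t, ...] = c + sum_i phi_i X_{t+1-i}.
Substitute known values:
  E[X_{t+1} | ...] = -2 + (0.365) * (2) + (0.138) * (2) + (-0.347) * (8)
                   = -3.7700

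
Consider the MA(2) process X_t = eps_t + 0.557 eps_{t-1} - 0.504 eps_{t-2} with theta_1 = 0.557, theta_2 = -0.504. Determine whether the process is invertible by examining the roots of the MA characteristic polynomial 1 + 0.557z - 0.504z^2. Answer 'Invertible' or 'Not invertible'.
\text{Not invertible}

The MA(q) characteristic polynomial is P(z) = 1 + 0.557z - 0.504z^2.
Invertibility requires all roots to lie outside the unit circle, i.e. |z| > 1 for every root.
Set 1 + (0.557) z + (-0.504) z^2 = 0, i.e. a z^2 + b z + c = 0 with a = -0.504, b = 0.557, c = 1.
Discriminant D = b^2 - 4ac = (0.557)^2 - 4*(-0.504)*1 = 0.310249 - (-2.016) = 2.326249.
D >= 0, so the roots are real: z = (-b +/- sqrt(D)) / (2a) = (-0.557 +/- 1.525205) / (-1.008).
  z_1 = (-0.557 + 1.525205) / (-1.008) = -0.9605,   |z_1| = 0.9605.
  z_2 = (-0.557 - 1.525205) / (-1.008) = 2.0657,   |z_2| = 2.0657.
Moduli of all roots: 0.9605, 2.0657.
All moduli strictly greater than 1? No.
Verdict: Not invertible.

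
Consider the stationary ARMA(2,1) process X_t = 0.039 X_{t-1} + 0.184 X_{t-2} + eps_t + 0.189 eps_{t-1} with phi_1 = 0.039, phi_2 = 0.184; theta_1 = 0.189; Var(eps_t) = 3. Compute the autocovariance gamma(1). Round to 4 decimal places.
\gamma(1) = 0.8516

Multiply the model equation by X_{t-k} and take expectations. With theta_0 = psi_0 = 1 and psi_j the MA(infinity) weights, this gives
  gamma(k) - sum_i phi_i gamma(k-i) = c_k,
  c_k = sigma^2 * sum_{j=k..q} theta_j psi_{j-k}   (c_k = 0 for k > q),
using gamma(-m) = gamma(m).
psi-weights needed (psi_j = theta_j + sum_i phi_i psi_{j-i}):
  psi_1 = theta_1 + phi_1 = 0.189 + (0.039) = 0.228
Right-hand sides:
  c_0 = sigma^2 (1 + theta_1 psi_1) = 3 * (1 + (0.189)(0.228)) = 3 * 1.043092 = 3.129276
  c_1 = sigma^2 theta_1 = 3 * (0.189) = 0.567
  c_2 = 0
Equations for k = 0, 1, 2 (AR order 2, c_2 = 0):
  (E0) gamma(0) = phi_1 gamma(1) + phi_2 gamma(2) + c_0
  (E1) gamma(1) = phi_1 gamma(0) + phi_2 gamma(1) + c_1
  (E2) gamma(2) = phi_1 gamma(1) + phi_2 gamma(0)
From (E1): gamma(1) = A gamma(0) + B with
  A = phi_1 / (1 - phi_2) = 0.039 / 0.816 = 0.047794,   B = c_1 / (1 - phi_2) = 0.567 / 0.816 = 0.694853.
Insert (E2) into (E0): gamma(0) (1 - phi_2^2) = phi_1 (1 + phi_2) gamma(1) + c_0.
  phi_1 (1 + phi_2) = (0.039)(1.184) = 0.046176,   1 - phi_2^2 = 0.966144.
Replace gamma(1) by A gamma(0) + B and collect gamma(0):
  gamma(0) [0.966144 - (0.046176)(0.047794)] = (0.046176)(0.694853) + 3.129276
  gamma(0) * 0.963937 = 3.161362
  gamma(0) = 3.161362 / 0.963937 = 3.279635.
  gamma(1) = A gamma(0) + B = (0.047794)(3.279635) + (0.694853) = 0.8516.
Therefore gamma(1) = 0.8516 (to 4 decimal places).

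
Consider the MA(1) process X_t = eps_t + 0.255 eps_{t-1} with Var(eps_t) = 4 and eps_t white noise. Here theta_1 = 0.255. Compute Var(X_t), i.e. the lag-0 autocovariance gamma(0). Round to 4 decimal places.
\gamma(0) = 4.2601

For an MA(q) process X_t = eps_t + sum_i theta_i eps_{t-i} with
Var(eps_t) = sigma^2, the variance is
  gamma(0) = sigma^2 * (1 + sum_i theta_i^2).
  sum_i theta_i^2 = (0.255)^2 = 0.065025.
  gamma(0) = 4 * (1 + 0.065025) = 4 * 1.065025 = 4.2601.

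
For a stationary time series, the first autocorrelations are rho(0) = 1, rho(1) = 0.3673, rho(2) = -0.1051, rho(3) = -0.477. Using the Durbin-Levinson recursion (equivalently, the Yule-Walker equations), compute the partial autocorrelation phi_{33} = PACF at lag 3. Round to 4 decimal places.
\phi_{33} = -0.4080

The PACF at lag k is phi_{kk}, the last component of the solution
to the Yule-Walker system G_k phi = r_k where
  (G_k)_{ij} = rho(|i - j|), (r_k)_i = rho(i), i,j = 1..k.
Equivalently, Durbin-Levinson gives phi_{kk} iteratively:
  phi_{11} = rho(1)
  phi_{kk} = [rho(k) - sum_{j=1..k-1} phi_{k-1,j} rho(k-j)]
            / [1 - sum_{j=1..k-1} phi_{k-1,j} rho(j)],
  phi_{k,j} = phi_{k-1,j} - phi_{kk} phi_{k-1,k-j},  j = 1..k-1.
Step k = 1:
  phi_11 = rho(1) = 0.3673.
Step k = 2:
  phi_22 = [rho(2) - phi_11 rho(1)] / [1 - phi_11 rho(1)] = [-0.1051 - (0.3673)(0.3673)] / [1 - (0.3673)(0.3673)]
         = -0.24000929 / 0.86509071 = -0.277438.
  Update: phi_21 = phi_11 - phi_22 phi_11 = 0.3673 - (-0.277438)(0.3673) = 0.469203.
Step k = 3:
  phi_33 = [rho(3) - phi_21 rho(2) - phi_22 rho(1)] / [1 - phi_21 rho(1) - phi_22 rho(2)]
    numerator   = -0.477 - (0.469203)(-0.1051) - (-0.277438)(0.3673) = -0.32578367
    denominator = 1 - (0.469203)(0.3673) - (-0.277438)(-0.1051) = 0.79850294
  phi_33 = -0.32578367 / 0.79850294 = -0.408.
Therefore phi_{33} = -0.4080.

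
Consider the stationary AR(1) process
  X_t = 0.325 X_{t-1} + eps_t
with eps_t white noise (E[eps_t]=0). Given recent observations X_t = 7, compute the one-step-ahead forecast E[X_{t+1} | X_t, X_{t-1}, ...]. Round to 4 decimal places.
E[X_{t+1} \mid \mathcal F_t] = 2.2750

For an AR(p) model X_t = c + sum_i phi_i X_{t-i} + eps_t, the
one-step-ahead conditional mean is
  E[X_{t+1} | X_t, ...] = c + sum_i phi_i X_{t+1-i}.
Substitute known values:
  E[X_{t+1} | ...] = (0.325) * (7)
                   = 2.2750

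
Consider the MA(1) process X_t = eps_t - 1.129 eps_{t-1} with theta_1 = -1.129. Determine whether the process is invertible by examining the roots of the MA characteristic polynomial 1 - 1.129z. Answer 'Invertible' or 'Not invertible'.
\text{Not invertible}

The MA(q) characteristic polynomial is P(z) = 1 - 1.129z.
Invertibility requires all roots to lie outside the unit circle, i.e. |z| > 1 for every root.
This is linear in z: 1 + (-1.129) z = 0  =>  z = -1/(-1.129) = 0.88574,  |z| = 0.88574.
Moduli of all roots: 0.8857.
All moduli strictly greater than 1? No.
Verdict: Not invertible.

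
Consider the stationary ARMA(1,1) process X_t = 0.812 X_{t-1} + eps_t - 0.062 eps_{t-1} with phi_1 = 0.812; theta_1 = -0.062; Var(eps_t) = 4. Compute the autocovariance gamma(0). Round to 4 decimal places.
\gamma(0) = 10.6049

Multiply the model equation by X_{t-k} and take expectations. With theta_0 = psi_0 = 1 and psi_j the MA(infinity) weights, this gives
  gamma(k) - sum_i phi_i gamma(k-i) = c_k,
  c_k = sigma^2 * sum_{j=k..q} theta_j psi_{j-k}   (c_k = 0 for k > q),
using gamma(-m) = gamma(m).
psi-weights needed (psi_j = theta_j + sum_i phi_i psi_{j-i}):
  psi_1 = theta_1 + phi_1 = -0.062 + (0.812) = 0.75
Right-hand sides:
  c_0 = sigma^2 (1 + theta_1 psi_1) = 4 * (1 + (-0.062)(0.75)) = 4 * 0.9535 = 3.814
  c_1 = sigma^2 theta_1 = 4 * (-0.062) = -0.248
  c_2 = 0
Equations for k = 0 and k = 1 (AR order 1):
  gamma(0) = phi_1 gamma(1) + c_0
  gamma(1) = phi_1 gamma(0) + c_1
Substituting the second into the first: gamma(0) (1 - phi_1^2) = c_0 + phi_1 c_1, so
  gamma(0) = (c_0 + phi_1 c_1) / (1 - phi_1^2) = (3.814 + (0.812)(-0.248)) / (1 - (0.812)^2) = 3.612624 / 0.340656 = 10.604903.
Therefore gamma(0) = 10.6049 (to 4 decimal places).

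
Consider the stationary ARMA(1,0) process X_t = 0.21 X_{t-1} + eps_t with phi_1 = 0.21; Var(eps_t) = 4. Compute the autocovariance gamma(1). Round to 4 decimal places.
\gamma(1) = 0.8788

Multiply the model equation by X_{t-k} and take expectations. With theta_0 = psi_0 = 1 and psi_j the MA(infinity) weights, this gives
  gamma(k) - sum_i phi_i gamma(k-i) = c_k,
  c_k = sigma^2 * sum_{j=k..q} theta_j psi_{j-k}   (c_k = 0 for k > q),
using gamma(-m) = gamma(m).
Pure AR (q = 0): c_0 = sigma^2 = 4, c_k = 0 for k >= 1.
Equations for k = 0 and k = 1 (AR order 1):
  gamma(0) = phi_1 gamma(1) + c_0
  gamma(1) = phi_1 gamma(0) + c_1
Substituting the second into the first: gamma(0) (1 - phi_1^2) = c_0 + phi_1 c_1, so
  gamma(0) = c_0 / (1 - phi_1^2) = 4 / (1 - (0.21)^2) = 4 / 0.9559 = 4.184538.
  gamma(1) = phi_1 gamma(0) = (0.21)(4.184538) = 0.878753.
Therefore gamma(1) = 0.8788 (to 4 decimal places).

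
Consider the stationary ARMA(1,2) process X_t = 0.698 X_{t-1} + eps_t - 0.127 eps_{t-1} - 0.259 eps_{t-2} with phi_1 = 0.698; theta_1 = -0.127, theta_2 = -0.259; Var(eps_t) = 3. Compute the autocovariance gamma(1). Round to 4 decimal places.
\gamma(1) = 2.0316

Multiply the model equation by X_{t-k} and take expectations. With theta_0 = psi_0 = 1 and psi_j the MA(infinity) weights, this gives
  gamma(k) - sum_i phi_i gamma(k-i) = c_k,
  c_k = sigma^2 * sum_{j=k..q} theta_j psi_{j-k}   (c_k = 0 for k > q),
using gamma(-m) = gamma(m).
psi-weights needed (psi_j = theta_j + sum_i phi_i psi_{j-i}):
  psi_1 = theta_1 + phi_1 = -0.127 + (0.698) = 0.571
  psi_2 = theta_2 + phi_1 psi_1 = -0.259 + (0.698)(0.571) = 0.139558
Right-hand sides:
  c_0 = sigma^2 (1 + theta_1 psi_1 + theta_2 psi_2) = 3 * (1 + (-0.127)(0.571) + (-0.259)(0.139558)) = 3 * 0.891337 = 2.674012
  c_1 = sigma^2 (theta_1 + theta_2 psi_1) = 3 * (-0.127 + (-0.259)(0.571)) = -0.824667
  c_2 = sigma^2 theta_2 = 3 * (-0.259) = -0.777
Equations for k = 0 and k = 1 (AR order 1):
  gamma(0) = phi_1 gamma(1) + c_0
  gamma(1) = phi_1 gamma(0) + c_1
Substituting the second into the first: gamma(0) (1 - phi_1^2) = c_0 + phi_1 c_1, so
  gamma(0) = (c_0 + phi_1 c_1) / (1 - phi_1^2) = (2.674012 + (0.698)(-0.824667)) / (1 - (0.698)^2) = 2.098395 / 0.512796 = 4.092066.
  gamma(1) = phi_1 gamma(0) + c_1 = (0.698)(4.092066) + (-0.824667) = 2.031595.
Therefore gamma(1) = 2.0316 (to 4 decimal places).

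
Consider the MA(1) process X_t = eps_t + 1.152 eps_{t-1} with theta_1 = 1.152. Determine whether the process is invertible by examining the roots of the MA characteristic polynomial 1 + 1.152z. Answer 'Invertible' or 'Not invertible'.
\text{Not invertible}

The MA(q) characteristic polynomial is P(z) = 1 + 1.152z.
Invertibility requires all roots to lie outside the unit circle, i.e. |z| > 1 for every root.
This is linear in z: 1 + (1.152) z = 0  =>  z = -1/(1.152) = -0.868056,  |z| = 0.868056.
Moduli of all roots: 0.8681.
All moduli strictly greater than 1? No.
Verdict: Not invertible.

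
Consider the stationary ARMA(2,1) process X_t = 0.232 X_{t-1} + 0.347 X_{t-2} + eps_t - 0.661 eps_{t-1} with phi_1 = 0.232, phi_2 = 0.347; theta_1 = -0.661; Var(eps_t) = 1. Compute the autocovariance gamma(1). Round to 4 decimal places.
\gamma(1) = -0.5651

Multiply the model equation by X_{t-k} and take expectations. With theta_0 = psi_0 = 1 and psi_j the MA(infinity) weights, this gives
  gamma(k) - sum_i phi_i gamma(k-i) = c_k,
  c_k = sigma^2 * sum_{j=k..q} theta_j psi_{j-k}   (c_k = 0 for k > q),
using gamma(-m) = gamma(m).
psi-weights needed (psi_j = theta_j + sum_i phi_i psi_{j-i}):
  psi_1 = theta_1 + phi_1 = -0.661 + (0.232) = -0.429
Right-hand sides:
  c_0 = sigma^2 (1 + theta_1 psi_1) = 1 * (1 + (-0.661)(-0.429)) = 1 * 1.283569 = 1.283569
  c_1 = sigma^2 theta_1 = 1 * (-0.661) = -0.661
  c_2 = 0
Equations for k = 0, 1, 2 (AR order 2, c_2 = 0):
  (E0) gamma(0) = phi_1 gamma(1) + phi_2 gamma(2) + c_0
  (E1) gamma(1) = phi_1 gamma(0) + phi_2 gamma(1) + c_1
  (E2) gamma(2) = phi_1 gamma(1) + phi_2 gamma(0)
From (E1): gamma(1) = A gamma(0) + B with
  A = phi_1 / (1 - phi_2) = 0.232 / 0.653 = 0.355283,   B = c_1 / (1 - phi_2) = -0.661 / 0.653 = -1.012251.
Insert (E2) into (E0): gamma(0) (1 - phi_2^2) = phi_1 (1 + phi_2) gamma(1) + c_0.
  phi_1 (1 + phi_2) = (0.232)(1.347) = 0.312504,   1 - phi_2^2 = 0.879591.
Replace gamma(1) by A gamma(0) + B and collect gamma(0):
  gamma(0) [0.879591 - (0.312504)(0.355283)] = (0.312504)(-1.012251) + 1.283569
  gamma(0) * 0.768564 = 0.967236
  gamma(0) = 0.967236 / 0.768564 = 1.258499.
  gamma(1) = A gamma(0) + B = (0.355283)(1.258499) + (-1.012251) = -0.565127.
Therefore gamma(1) = -0.5651 (to 4 decimal places).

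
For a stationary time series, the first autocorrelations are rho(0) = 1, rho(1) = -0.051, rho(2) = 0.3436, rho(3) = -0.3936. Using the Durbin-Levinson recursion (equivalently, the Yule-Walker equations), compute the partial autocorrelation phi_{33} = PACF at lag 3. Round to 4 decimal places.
\phi_{33} = -0.4140

The PACF at lag k is phi_{kk}, the last component of the solution
to the Yule-Walker system G_k phi = r_k where
  (G_k)_{ij} = rho(|i - j|), (r_k)_i = rho(i), i,j = 1..k.
Equivalently, Durbin-Levinson gives phi_{kk} iteratively:
  phi_{11} = rho(1)
  phi_{kk} = [rho(k) - sum_{j=1..k-1} phi_{k-1,j} rho(k-j)]
            / [1 - sum_{j=1..k-1} phi_{k-1,j} rho(j)],
  phi_{k,j} = phi_{k-1,j} - phi_{kk} phi_{k-1,k-j},  j = 1..k-1.
Step k = 1:
  phi_11 = rho(1) = -0.051.
Step k = 2:
  phi_22 = [rho(2) - phi_11 rho(1)] / [1 - phi_11 rho(1)] = [0.3436 - (-0.051)(-0.051)] / [1 - (-0.051)(-0.051)]
         = 0.340999 / 0.997399 = 0.341888.
  Update: phi_21 = phi_11 - phi_22 phi_11 = -0.051 - (0.341888)(-0.051) = -0.033564.
Step k = 3:
  phi_33 = [rho(3) - phi_21 rho(2) - phi_22 rho(1)] / [1 - phi_21 rho(1) - phi_22 rho(2)]
    numerator   = -0.3936 - (-0.033564)(0.3436) - (0.341888)(-0.051) = -0.36463121
    denominator = 1 - (-0.033564)(-0.051) - (0.341888)(0.3436) = 0.88081545
  phi_33 = -0.36463121 / 0.88081545 = -0.414.
Therefore phi_{33} = -0.4140.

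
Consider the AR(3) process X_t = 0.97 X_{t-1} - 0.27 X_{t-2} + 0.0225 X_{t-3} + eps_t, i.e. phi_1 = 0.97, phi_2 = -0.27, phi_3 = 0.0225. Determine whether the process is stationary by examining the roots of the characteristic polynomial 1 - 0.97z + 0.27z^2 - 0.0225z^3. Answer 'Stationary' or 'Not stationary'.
\text{Stationary}

The AR(p) characteristic polynomial is P(z) = 1 - 0.97z + 0.27z^2 - 0.0225z^3.
Stationarity requires all roots to lie outside the unit circle, i.e. |z| > 1 for every root.
Degree 3: look for a simple real root z0 first, then factor out (1 - z/z0) and solve the remaining quadratic.
Testing z0 = 4: P(4) = 1 + (-0.97)(4) + (0.27)(4)^2 + (-0.0225)(4)^3
  = 1 + (-3.88) + (4.32) + (-1.44) = 0.  So z_0 = 4 is a root, |z_0| = 4.
Divide out the factor (1 - 0.25 z) = (1 - z/z0) (since 1/z0 = 0.25):
  P(z) = (1 - 0.25 z)(1 + (-0.72) z + (0.09) z^2)
  [check: z-coef -0.72 - (0.25) = -0.97; z^2-coef 0.09 - (0.25)(-0.72) = 0.27; z^3-coef -(0.25)(0.09) = -0.0225.]
Remaining roots from the quadratic factor 1 + (-0.72) z + (0.09) z^2:
  Set 1 + (-0.72) z + (0.09) z^2 = 0, i.e. a z^2 + b z + c = 0 with a = 0.09, b = -0.72, c = 1.
  Discriminant D = b^2 - 4ac = (-0.72)^2 - 4*(0.09)*1 = 0.5184 - (0.36) = 0.1584.
  D >= 0, so the roots are real: z = (-b +/- sqrt(D)) / (2a) = (0.72 +/- 0.397995) / (0.18).
    z_1 = (0.72 + 0.397995) / (0.18) = 6.2111,   |z_1| = 6.2111.
    z_2 = (0.72 - 0.397995) / (0.18) = 1.7889,   |z_2| = 1.7889.
Moduli of all roots: 4.0000, 6.2111, 1.7889.
All moduli strictly greater than 1? Yes.
Verdict: Stationary.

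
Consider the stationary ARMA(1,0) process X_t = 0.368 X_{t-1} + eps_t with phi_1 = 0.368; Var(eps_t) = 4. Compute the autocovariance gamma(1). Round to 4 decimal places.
\gamma(1) = 1.7026

Multiply the model equation by X_{t-k} and take expectations. With theta_0 = psi_0 = 1 and psi_j the MA(infinity) weights, this gives
  gamma(k) - sum_i phi_i gamma(k-i) = c_k,
  c_k = sigma^2 * sum_{j=k..q} theta_j psi_{j-k}   (c_k = 0 for k > q),
using gamma(-m) = gamma(m).
Pure AR (q = 0): c_0 = sigma^2 = 4, c_k = 0 for k >= 1.
Equations for k = 0 and k = 1 (AR order 1):
  gamma(0) = phi_1 gamma(1) + c_0
  gamma(1) = phi_1 gamma(0) + c_1
Substituting the second into the first: gamma(0) (1 - phi_1^2) = c_0 + phi_1 c_1, so
  gamma(0) = c_0 / (1 - phi_1^2) = 4 / (1 - (0.368)^2) = 4 / 0.864576 = 4.626545.
  gamma(1) = phi_1 gamma(0) = (0.368)(4.626545) = 1.702569.
Therefore gamma(1) = 1.7026 (to 4 decimal places).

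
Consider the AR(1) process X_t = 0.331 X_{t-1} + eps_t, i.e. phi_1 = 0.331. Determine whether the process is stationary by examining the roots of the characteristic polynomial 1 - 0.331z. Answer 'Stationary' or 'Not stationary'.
\text{Stationary}

The AR(p) characteristic polynomial is P(z) = 1 - 0.331z.
Stationarity requires all roots to lie outside the unit circle, i.e. |z| > 1 for every root.
This is linear in z: 1 + (-0.331) z = 0  =>  z = -1/(-0.331) = 3.021148,  |z| = 3.021148.
Moduli of all roots: 3.0211.
All moduli strictly greater than 1? Yes.
Verdict: Stationary.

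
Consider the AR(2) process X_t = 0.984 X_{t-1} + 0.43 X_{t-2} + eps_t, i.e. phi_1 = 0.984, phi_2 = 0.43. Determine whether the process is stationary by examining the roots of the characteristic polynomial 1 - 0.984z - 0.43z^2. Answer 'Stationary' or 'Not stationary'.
\text{Not stationary}

The AR(p) characteristic polynomial is P(z) = 1 - 0.984z - 0.43z^2.
Stationarity requires all roots to lie outside the unit circle, i.e. |z| > 1 for every root.
Set 1 + (-0.984) z + (-0.43) z^2 = 0, i.e. a z^2 + b z + c = 0 with a = -0.43, b = -0.984, c = 1.
Discriminant D = b^2 - 4ac = (-0.984)^2 - 4*(-0.43)*1 = 0.968256 - (-1.72) = 2.688256.
D >= 0, so the roots are real: z = (-b +/- sqrt(D)) / (2a) = (0.984 +/- 1.63959) / (-0.86).
  z_1 = (0.984 + 1.63959) / (-0.86) = -3.0507,   |z_1| = 3.0507.
  z_2 = (0.984 - 1.63959) / (-0.86) = 0.7623,   |z_2| = 0.7623.
Moduli of all roots: 3.0507, 0.7623.
All moduli strictly greater than 1? No.
Verdict: Not stationary.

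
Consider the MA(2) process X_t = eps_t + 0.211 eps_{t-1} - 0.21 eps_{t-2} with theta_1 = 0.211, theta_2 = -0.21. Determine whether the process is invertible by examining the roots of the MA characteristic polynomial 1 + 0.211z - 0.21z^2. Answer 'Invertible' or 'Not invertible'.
\text{Invertible}

The MA(q) characteristic polynomial is P(z) = 1 + 0.211z - 0.21z^2.
Invertibility requires all roots to lie outside the unit circle, i.e. |z| > 1 for every root.
Set 1 + (0.211) z + (-0.21) z^2 = 0, i.e. a z^2 + b z + c = 0 with a = -0.21, b = 0.211, c = 1.
Discriminant D = b^2 - 4ac = (0.211)^2 - 4*(-0.21)*1 = 0.044521 - (-0.84) = 0.884521.
D >= 0, so the roots are real: z = (-b +/- sqrt(D)) / (2a) = (-0.211 +/- 0.94049) / (-0.42).
  z_1 = (-0.211 + 0.94049) / (-0.42) = -1.7369,   |z_1| = 1.7369.
  z_2 = (-0.211 - 0.94049) / (-0.42) = 2.7416,   |z_2| = 2.7416.
Moduli of all roots: 1.7369, 2.7416.
All moduli strictly greater than 1? Yes.
Verdict: Invertible.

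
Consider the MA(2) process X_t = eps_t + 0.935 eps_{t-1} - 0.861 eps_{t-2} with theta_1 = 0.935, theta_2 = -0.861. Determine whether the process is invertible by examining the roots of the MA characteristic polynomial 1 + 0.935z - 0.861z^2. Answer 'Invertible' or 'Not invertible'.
\text{Not invertible}

The MA(q) characteristic polynomial is P(z) = 1 + 0.935z - 0.861z^2.
Invertibility requires all roots to lie outside the unit circle, i.e. |z| > 1 for every root.
Set 1 + (0.935) z + (-0.861) z^2 = 0, i.e. a z^2 + b z + c = 0 with a = -0.861, b = 0.935, c = 1.
Discriminant D = b^2 - 4ac = (0.935)^2 - 4*(-0.861)*1 = 0.874225 - (-3.444) = 4.318225.
D >= 0, so the roots are real: z = (-b +/- sqrt(D)) / (2a) = (-0.935 +/- 2.078034) / (-1.722).
  z_1 = (-0.935 + 2.078034) / (-1.722) = -0.6638,   |z_1| = 0.6638.
  z_2 = (-0.935 - 2.078034) / (-1.722) = 1.7497,   |z_2| = 1.7497.
Moduli of all roots: 0.6638, 1.7497.
All moduli strictly greater than 1? No.
Verdict: Not invertible.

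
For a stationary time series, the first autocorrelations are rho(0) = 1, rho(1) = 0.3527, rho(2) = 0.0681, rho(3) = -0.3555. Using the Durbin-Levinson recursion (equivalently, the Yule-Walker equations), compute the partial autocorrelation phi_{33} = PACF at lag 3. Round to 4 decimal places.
\phi_{33} = -0.4110

The PACF at lag k is phi_{kk}, the last component of the solution
to the Yule-Walker system G_k phi = r_k where
  (G_k)_{ij} = rho(|i - j|), (r_k)_i = rho(i), i,j = 1..k.
Equivalently, Durbin-Levinson gives phi_{kk} iteratively:
  phi_{11} = rho(1)
  phi_{kk} = [rho(k) - sum_{j=1..k-1} phi_{k-1,j} rho(k-j)]
            / [1 - sum_{j=1..k-1} phi_{k-1,j} rho(j)],
  phi_{k,j} = phi_{k-1,j} - phi_{kk} phi_{k-1,k-j},  j = 1..k-1.
Step k = 1:
  phi_11 = rho(1) = 0.3527.
Step k = 2:
  phi_22 = [rho(2) - phi_11 rho(1)] / [1 - phi_11 rho(1)] = [0.0681 - (0.3527)(0.3527)] / [1 - (0.3527)(0.3527)]
         = -0.05629729 / 0.87560271 = -0.064295.
  Update: phi_21 = phi_11 - phi_22 phi_11 = 0.3527 - (-0.064295)(0.3527) = 0.375377.
Step k = 3:
  phi_33 = [rho(3) - phi_21 rho(2) - phi_22 rho(1)] / [1 - phi_21 rho(1) - phi_22 rho(2)]
    numerator   = -0.3555 - (0.375377)(0.0681) - (-0.064295)(0.3527) = -0.35838616
    denominator = 1 - (0.375377)(0.3527) - (-0.064295)(0.0681) = 0.87198305
  phi_33 = -0.35838616 / 0.87198305 = -0.411.
Therefore phi_{33} = -0.4110.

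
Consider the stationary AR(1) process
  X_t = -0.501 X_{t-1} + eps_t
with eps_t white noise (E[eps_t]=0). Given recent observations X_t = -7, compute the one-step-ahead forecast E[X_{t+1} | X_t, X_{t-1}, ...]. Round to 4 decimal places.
E[X_{t+1} \mid \mathcal F_t] = 3.5070

For an AR(p) model X_t = c + sum_i phi_i X_{t-i} + eps_t, the
one-step-ahead conditional mean is
  E[X_{t+1} | X_t, ...] = c + sum_i phi_i X_{t+1-i}.
Substitute known values:
  E[X_{t+1} | ...] = (-0.501) * (-7)
                   = 3.5070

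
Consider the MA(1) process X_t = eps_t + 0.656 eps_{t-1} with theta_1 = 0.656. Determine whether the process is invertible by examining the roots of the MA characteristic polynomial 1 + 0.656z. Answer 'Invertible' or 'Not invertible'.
\text{Invertible}

The MA(q) characteristic polynomial is P(z) = 1 + 0.656z.
Invertibility requires all roots to lie outside the unit circle, i.e. |z| > 1 for every root.
This is linear in z: 1 + (0.656) z = 0  =>  z = -1/(0.656) = -1.52439,  |z| = 1.52439.
Moduli of all roots: 1.5244.
All moduli strictly greater than 1? Yes.
Verdict: Invertible.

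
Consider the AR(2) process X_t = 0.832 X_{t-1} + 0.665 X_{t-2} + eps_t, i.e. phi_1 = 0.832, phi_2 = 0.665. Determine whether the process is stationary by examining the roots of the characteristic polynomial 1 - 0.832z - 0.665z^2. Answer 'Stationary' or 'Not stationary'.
\text{Not stationary}

The AR(p) characteristic polynomial is P(z) = 1 - 0.832z - 0.665z^2.
Stationarity requires all roots to lie outside the unit circle, i.e. |z| > 1 for every root.
Set 1 + (-0.832) z + (-0.665) z^2 = 0, i.e. a z^2 + b z + c = 0 with a = -0.665, b = -0.832, c = 1.
Discriminant D = b^2 - 4ac = (-0.832)^2 - 4*(-0.665)*1 = 0.692224 - (-2.66) = 3.352224.
D >= 0, so the roots are real: z = (-b +/- sqrt(D)) / (2a) = (0.832 +/- 1.830908) / (-1.33).
  z_1 = (0.832 + 1.830908) / (-1.33) = -2.0022,   |z_1| = 2.0022.
  z_2 = (0.832 - 1.830908) / (-1.33) = 0.7511,   |z_2| = 0.7511.
Moduli of all roots: 2.0022, 0.7511.
All moduli strictly greater than 1? No.
Verdict: Not stationary.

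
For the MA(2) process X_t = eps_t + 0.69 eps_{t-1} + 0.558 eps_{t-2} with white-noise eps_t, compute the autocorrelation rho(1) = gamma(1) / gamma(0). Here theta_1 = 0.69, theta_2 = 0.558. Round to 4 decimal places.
\rho(1) = 0.6014

For an MA(q) process with theta_0 = 1, the autocovariance is
  gamma(k) = sigma^2 * sum_{i=0..q-k} theta_i * theta_{i+k},
and rho(k) = gamma(k) / gamma(0). Sigma^2 cancels.
  numerator   = (1)*(0.69) + (0.69)*(0.558) = 1.07502.
  denominator = (1)^2 + (0.69)^2 + (0.558)^2 = 1.787464.
  rho(1) = 1.07502 / 1.787464 = 0.6014.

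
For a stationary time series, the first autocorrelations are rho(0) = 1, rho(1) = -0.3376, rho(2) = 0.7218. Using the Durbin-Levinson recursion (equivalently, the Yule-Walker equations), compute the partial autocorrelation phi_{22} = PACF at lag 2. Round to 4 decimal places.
\phi_{22} = 0.6860

The PACF at lag k is phi_{kk}, the last component of the solution
to the Yule-Walker system G_k phi = r_k where
  (G_k)_{ij} = rho(|i - j|), (r_k)_i = rho(i), i,j = 1..k.
Equivalently, Durbin-Levinson gives phi_{kk} iteratively:
  phi_{11} = rho(1)
  phi_{kk} = [rho(k) - sum_{j=1..k-1} phi_{k-1,j} rho(k-j)]
            / [1 - sum_{j=1..k-1} phi_{k-1,j} rho(j)],
  phi_{k,j} = phi_{k-1,j} - phi_{kk} phi_{k-1,k-j},  j = 1..k-1.
Step k = 1:
  phi_11 = rho(1) = -0.3376.
Step k = 2:
  phi_22 = [rho(2) - phi_11 rho(1)] / [1 - phi_11 rho(1)] = [0.7218 - (-0.3376)(-0.3376)] / [1 - (-0.3376)(-0.3376)]
         = 0.60782624 / 0.88602624 = 0.686.
Therefore phi_{22} = 0.6860.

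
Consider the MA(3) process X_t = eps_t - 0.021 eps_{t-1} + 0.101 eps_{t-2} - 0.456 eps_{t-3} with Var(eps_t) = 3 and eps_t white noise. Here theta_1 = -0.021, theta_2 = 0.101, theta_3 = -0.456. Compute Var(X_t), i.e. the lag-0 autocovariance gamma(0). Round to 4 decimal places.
\gamma(0) = 3.6557

For an MA(q) process X_t = eps_t + sum_i theta_i eps_{t-i} with
Var(eps_t) = sigma^2, the variance is
  gamma(0) = sigma^2 * (1 + sum_i theta_i^2).
  sum_i theta_i^2 = (-0.021)^2 + (0.101)^2 + (-0.456)^2 = 0.000441 + 0.010201 + 0.207936 = 0.218578.
  gamma(0) = 3 * (1 + 0.218578) = 3 * 1.218578 = 3.655734, which rounds to 3.6557.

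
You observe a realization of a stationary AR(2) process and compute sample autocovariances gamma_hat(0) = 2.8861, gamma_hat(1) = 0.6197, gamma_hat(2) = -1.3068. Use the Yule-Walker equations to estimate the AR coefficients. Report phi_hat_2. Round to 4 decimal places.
\hat\phi_{2} = -0.5230

The Yule-Walker equations for an AR(p) process read, in matrix form,
  Gamma_p phi = r_p,   with   (Gamma_p)_{ij} = gamma(|i - j|),
                       (r_p)_i = gamma(i),   i,j = 1..p.
Substitute the sample gammas (Toeplitz matrix and right-hand side of size 2):
  Gamma_p = [[2.8861, 0.6197], [0.6197, 2.8861]]
  r_p     = [0.6197, -1.3068]
Written out:
  2.8861 phi_1 + 0.6197 phi_2 = 0.6197
  0.6197 phi_1 + 2.8861 phi_2 = -1.3068
Solve by Cramer's rule:
  det = gamma(0)^2 - gamma(1)^2 = (2.8861)^2 - (0.6197)^2 = 8.32957321 - 0.38402809 = 7.94554512
  phi_hat_1 = [gamma(1) gamma(0) - gamma(1) gamma(2)] / det = [(0.6197)(2.8861) - (0.6197)(-1.3068)] / 7.94554512 = 2.59834013 / 7.94554512 = 0.327
  phi_hat_2 = [gamma(0) gamma(2) - gamma(1)^2] / det = [(2.8861)(-1.3068) - (0.6197)^2] / 7.94554512 = -4.15558357 / 7.94554512 = -0.523
So phi_hat = [0.3270, -0.5230].
Therefore phi_hat_2 = -0.5230.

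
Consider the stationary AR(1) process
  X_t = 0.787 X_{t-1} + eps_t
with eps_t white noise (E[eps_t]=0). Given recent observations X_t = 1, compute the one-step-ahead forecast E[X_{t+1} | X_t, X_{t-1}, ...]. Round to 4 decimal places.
E[X_{t+1} \mid \mathcal F_t] = 0.7870

For an AR(p) model X_t = c + sum_i phi_i X_{t-i} + eps_t, the
one-step-ahead conditional mean is
  E[X_{t+1} | X_t, ...] = c + sum_i phi_i X_{t+1-i}.
Substitute known values:
  E[X_{t+1} | ...] = (0.787) * (1)
                   = 0.7870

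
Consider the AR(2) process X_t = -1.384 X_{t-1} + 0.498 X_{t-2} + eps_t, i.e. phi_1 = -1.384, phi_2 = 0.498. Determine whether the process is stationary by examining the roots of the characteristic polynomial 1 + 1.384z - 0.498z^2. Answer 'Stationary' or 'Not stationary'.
\text{Not stationary}

The AR(p) characteristic polynomial is P(z) = 1 + 1.384z - 0.498z^2.
Stationarity requires all roots to lie outside the unit circle, i.e. |z| > 1 for every root.
Set 1 + (1.384) z + (-0.498) z^2 = 0, i.e. a z^2 + b z + c = 0 with a = -0.498, b = 1.384, c = 1.
Discriminant D = b^2 - 4ac = (1.384)^2 - 4*(-0.498)*1 = 1.915456 - (-1.992) = 3.907456.
D >= 0, so the roots are real: z = (-b +/- sqrt(D)) / (2a) = (-1.384 +/- 1.976729) / (-0.996).
  z_1 = (-1.384 + 1.976729) / (-0.996) = -0.5951,   |z_1| = 0.5951.
  z_2 = (-1.384 - 1.976729) / (-0.996) = 3.3742,   |z_2| = 3.3742.
Moduli of all roots: 0.5951, 3.3742.
All moduli strictly greater than 1? No.
Verdict: Not stationary.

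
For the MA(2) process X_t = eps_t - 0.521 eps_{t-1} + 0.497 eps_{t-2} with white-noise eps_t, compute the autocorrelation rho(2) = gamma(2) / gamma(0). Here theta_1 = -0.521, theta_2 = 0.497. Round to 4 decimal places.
\rho(2) = 0.3273

For an MA(q) process with theta_0 = 1, the autocovariance is
  gamma(k) = sigma^2 * sum_{i=0..q-k} theta_i * theta_{i+k},
and rho(k) = gamma(k) / gamma(0). Sigma^2 cancels.
  numerator   = (1)*(0.497) = 0.497.
  denominator = (1)^2 + (-0.521)^2 + (0.497)^2 = 1.51845.
  rho(2) = 0.497 / 1.51845 = 0.3273.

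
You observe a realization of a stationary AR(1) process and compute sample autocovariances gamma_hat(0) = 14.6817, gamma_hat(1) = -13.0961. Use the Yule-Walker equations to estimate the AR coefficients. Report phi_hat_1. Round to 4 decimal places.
\hat\phi_{1} = -0.8920

The Yule-Walker equations for an AR(p) process read, in matrix form,
  Gamma_p phi = r_p,   with   (Gamma_p)_{ij} = gamma(|i - j|),
                       (r_p)_i = gamma(i),   i,j = 1..p.
Substitute the sample gammas (Toeplitz matrix and right-hand side of size 1):
  Gamma_p = [[14.6817]]
  r_p     = [-13.0961]
With p = 1 this is the single equation gamma(0) phi_1 = gamma(1):
  phi_hat_1 = gamma(1) / gamma(0) = -13.0961 / 14.6817 = -0.8920.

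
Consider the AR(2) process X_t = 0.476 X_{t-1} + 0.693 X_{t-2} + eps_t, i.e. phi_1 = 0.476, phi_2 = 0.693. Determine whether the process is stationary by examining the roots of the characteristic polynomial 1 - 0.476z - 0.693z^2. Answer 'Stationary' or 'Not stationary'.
\text{Not stationary}

The AR(p) characteristic polynomial is P(z) = 1 - 0.476z - 0.693z^2.
Stationarity requires all roots to lie outside the unit circle, i.e. |z| > 1 for every root.
Set 1 + (-0.476) z + (-0.693) z^2 = 0, i.e. a z^2 + b z + c = 0 with a = -0.693, b = -0.476, c = 1.
Discriminant D = b^2 - 4ac = (-0.476)^2 - 4*(-0.693)*1 = 0.226576 - (-2.772) = 2.998576.
D >= 0, so the roots are real: z = (-b +/- sqrt(D)) / (2a) = (0.476 +/- 1.73164) / (-1.386).
  z_1 = (0.476 + 1.73164) / (-1.386) = -1.5928,   |z_1| = 1.5928.
  z_2 = (0.476 - 1.73164) / (-1.386) = 0.9059,   |z_2| = 0.9059.
Moduli of all roots: 1.5928, 0.9059.
All moduli strictly greater than 1? No.
Verdict: Not stationary.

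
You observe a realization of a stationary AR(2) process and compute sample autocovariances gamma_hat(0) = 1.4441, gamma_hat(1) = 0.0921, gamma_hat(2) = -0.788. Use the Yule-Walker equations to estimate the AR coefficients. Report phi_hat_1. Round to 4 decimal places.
\hat\phi_{1} = 0.0990

The Yule-Walker equations for an AR(p) process read, in matrix form,
  Gamma_p phi = r_p,   with   (Gamma_p)_{ij} = gamma(|i - j|),
                       (r_p)_i = gamma(i),   i,j = 1..p.
Substitute the sample gammas (Toeplitz matrix and right-hand side of size 2):
  Gamma_p = [[1.4441, 0.0921], [0.0921, 1.4441]]
  r_p     = [0.0921, -0.788]
Written out:
  1.4441 phi_1 + 0.0921 phi_2 = 0.0921
  0.0921 phi_1 + 1.4441 phi_2 = -0.788
Solve by Cramer's rule:
  det = gamma(0)^2 - gamma(1)^2 = (1.4441)^2 - (0.0921)^2 = 2.08542481 - 0.00848241 = 2.0769424
  phi_hat_1 = [gamma(1) gamma(0) - gamma(1) gamma(2)] / det = [(0.0921)(1.4441) - (0.0921)(-0.788)] / 2.0769424 = 0.20557641 / 2.0769424 = 0.099
  phi_hat_2 = [gamma(0) gamma(2) - gamma(1)^2] / det = [(1.4441)(-0.788) - (0.0921)^2] / 2.0769424 = -1.14643321 / 2.0769424 = -0.552
So phi_hat = [0.0990, -0.5520].
Therefore phi_hat_1 = 0.0990.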